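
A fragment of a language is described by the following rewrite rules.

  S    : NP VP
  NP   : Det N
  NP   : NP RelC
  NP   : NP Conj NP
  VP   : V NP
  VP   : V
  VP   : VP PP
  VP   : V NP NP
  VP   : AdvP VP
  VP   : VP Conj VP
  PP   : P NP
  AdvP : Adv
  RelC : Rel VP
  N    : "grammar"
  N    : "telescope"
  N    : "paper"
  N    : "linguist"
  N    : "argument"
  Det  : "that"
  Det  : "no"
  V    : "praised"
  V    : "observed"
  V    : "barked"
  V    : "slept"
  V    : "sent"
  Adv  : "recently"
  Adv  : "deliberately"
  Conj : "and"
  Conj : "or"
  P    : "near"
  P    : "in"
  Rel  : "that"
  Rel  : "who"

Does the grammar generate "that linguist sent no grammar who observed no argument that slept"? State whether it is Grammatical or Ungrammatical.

[S [NP [Det that] [N linguist]] [VP [V sent] [NP [NP [Det no] [N grammar]] [RelC [Rel who] [VP [V observed] [NP [NP [Det no] [N argument]] [RelC [Rel that] [VP [V slept]]]]]]]]]
Each bracket corresponds to one application of a listed rule, so the string is derivable from S.

Grammatical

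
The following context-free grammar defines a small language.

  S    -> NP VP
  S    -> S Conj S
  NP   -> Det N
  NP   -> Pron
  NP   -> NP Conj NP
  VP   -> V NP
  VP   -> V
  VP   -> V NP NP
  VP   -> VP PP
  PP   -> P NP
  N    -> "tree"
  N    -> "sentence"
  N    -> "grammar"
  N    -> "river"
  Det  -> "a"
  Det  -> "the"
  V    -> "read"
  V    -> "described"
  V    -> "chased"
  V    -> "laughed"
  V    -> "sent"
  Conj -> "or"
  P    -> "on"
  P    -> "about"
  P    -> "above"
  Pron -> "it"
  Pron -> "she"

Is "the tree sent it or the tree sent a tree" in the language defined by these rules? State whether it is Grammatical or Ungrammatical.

S
  S
    NP
      Det: the
      N: tree
    VP
      V: sent
      NP
        Pron: it
  Conj: or
  S
    NP
      Det: the
      N: tree
    VP
      V: sent
      NP
        Det: a
        N: tree
Each bracket corresponds to one application of a listed rule, so the string is derivable from S.

Grammatical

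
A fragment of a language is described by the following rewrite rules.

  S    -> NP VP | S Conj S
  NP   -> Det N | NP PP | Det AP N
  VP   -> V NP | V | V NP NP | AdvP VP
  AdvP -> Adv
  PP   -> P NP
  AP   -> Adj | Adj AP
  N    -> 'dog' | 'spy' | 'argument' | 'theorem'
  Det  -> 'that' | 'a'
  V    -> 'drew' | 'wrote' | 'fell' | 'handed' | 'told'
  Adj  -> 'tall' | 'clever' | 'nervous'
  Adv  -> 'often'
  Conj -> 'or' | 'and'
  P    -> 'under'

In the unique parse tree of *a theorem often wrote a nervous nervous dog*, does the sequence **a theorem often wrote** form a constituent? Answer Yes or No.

No

[S [NP [Det a] [N theorem]] [VP [AdvP [Adv often]] [VP [V wrote] [NP [Det a] [AP [Adj nervous] [AP [Adj nervous]]] [N dog]]]]]
The smallest constituent containing 'a theorem often wrote' is the S spanning 'a theorem often wrote a nervous nervous dog'; no single node in the tree dominates exactly the given words.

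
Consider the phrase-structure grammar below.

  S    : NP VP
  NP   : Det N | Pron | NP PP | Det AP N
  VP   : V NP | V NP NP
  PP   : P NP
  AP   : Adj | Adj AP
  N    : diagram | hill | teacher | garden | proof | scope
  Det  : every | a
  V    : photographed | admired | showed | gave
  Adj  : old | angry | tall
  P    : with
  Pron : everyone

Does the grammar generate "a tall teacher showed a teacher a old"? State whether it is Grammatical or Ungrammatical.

For S → NP VP, the only prefix that parses as NP is 'a tall teacher', but the remainder 'showed a teacher a old' is not a VP under these rules.

Ungrammatical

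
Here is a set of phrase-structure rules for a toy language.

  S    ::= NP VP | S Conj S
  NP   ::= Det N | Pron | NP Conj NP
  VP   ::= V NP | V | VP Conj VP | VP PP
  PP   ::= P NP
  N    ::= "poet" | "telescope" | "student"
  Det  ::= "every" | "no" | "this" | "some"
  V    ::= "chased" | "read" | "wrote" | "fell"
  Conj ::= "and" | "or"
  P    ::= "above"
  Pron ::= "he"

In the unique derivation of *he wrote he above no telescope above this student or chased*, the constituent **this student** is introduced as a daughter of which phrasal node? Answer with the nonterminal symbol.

[S [NP [Pron he]] [VP [VP [VP [VP [V wrote] [NP [Pron he]]] [PP [P above] [NP [Det no] [N telescope]]]] [PP [P above] [NP [Det this] [N student]]]] [Conj or] [VP [V chased]]]]
The span 'this student' is the NP node built by NP → Det N.
Its mother is the PP built by PP → P NP.

PP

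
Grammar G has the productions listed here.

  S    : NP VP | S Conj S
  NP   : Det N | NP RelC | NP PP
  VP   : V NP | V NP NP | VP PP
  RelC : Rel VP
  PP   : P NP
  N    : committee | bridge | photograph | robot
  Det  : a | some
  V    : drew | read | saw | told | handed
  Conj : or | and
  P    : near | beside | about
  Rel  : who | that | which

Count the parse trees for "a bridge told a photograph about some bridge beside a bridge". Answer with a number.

5

Two of the 5 distinct bracketings:
[S [NP [Det a] [N bridge]] [VP [V told] [NP [NP [Det a] [N photograph]] [PP [P about] [NP [NP [Det some] [N bridge]] [PP [P beside] [NP [Det a] [N bridge]]]]]]]]
[S [NP [Det a] [N bridge]] [VP [V told] [NP [NP [NP [Det a] [N photograph]] [PP [P about] [NP [Det some] [N bridge]]]] [PP [P beside] [NP [Det a] [N bridge]]]]]]
The trees differ in how a recursive rule is bracketed over the same span.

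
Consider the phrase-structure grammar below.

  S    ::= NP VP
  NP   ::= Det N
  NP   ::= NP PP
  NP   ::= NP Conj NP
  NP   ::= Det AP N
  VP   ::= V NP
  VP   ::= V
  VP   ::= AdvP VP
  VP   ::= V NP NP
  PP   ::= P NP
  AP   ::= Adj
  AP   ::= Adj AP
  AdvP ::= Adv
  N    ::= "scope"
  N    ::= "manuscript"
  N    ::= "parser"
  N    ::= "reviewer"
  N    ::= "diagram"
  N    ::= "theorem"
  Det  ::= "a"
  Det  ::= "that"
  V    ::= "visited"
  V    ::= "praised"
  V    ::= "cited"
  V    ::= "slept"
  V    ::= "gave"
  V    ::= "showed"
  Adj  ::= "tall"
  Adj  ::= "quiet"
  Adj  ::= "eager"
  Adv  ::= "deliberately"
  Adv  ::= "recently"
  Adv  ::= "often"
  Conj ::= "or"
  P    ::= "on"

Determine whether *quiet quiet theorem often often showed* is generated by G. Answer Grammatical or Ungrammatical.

Ungrammatical

For S → NP VP, no prefix of the string parses as an NP.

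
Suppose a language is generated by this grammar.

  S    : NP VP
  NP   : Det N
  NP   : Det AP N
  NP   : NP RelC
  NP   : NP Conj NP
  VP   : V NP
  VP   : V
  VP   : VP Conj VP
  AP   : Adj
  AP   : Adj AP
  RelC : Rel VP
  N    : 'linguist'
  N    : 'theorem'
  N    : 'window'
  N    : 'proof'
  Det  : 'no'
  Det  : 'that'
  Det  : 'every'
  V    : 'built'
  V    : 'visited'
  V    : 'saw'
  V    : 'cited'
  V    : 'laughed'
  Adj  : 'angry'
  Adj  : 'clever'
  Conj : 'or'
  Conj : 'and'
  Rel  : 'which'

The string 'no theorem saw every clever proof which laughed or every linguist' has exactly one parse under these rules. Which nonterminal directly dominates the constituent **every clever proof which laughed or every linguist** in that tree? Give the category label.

S
  NP
    Det: no
    N: theorem
  VP
    V: saw
    NP
      NP
        NP
          Det: every
          AP
            Adj: clever
          N: proof
        RelC
          Rel: which
          VP
            V: laughed
      Conj: or
      NP
        Det: every
        N: linguist
The span 'every clever proof which laughed or every linguist' is the NP node built by NP → NP Conj NP.
Its mother is the VP built by VP → V NP.

VP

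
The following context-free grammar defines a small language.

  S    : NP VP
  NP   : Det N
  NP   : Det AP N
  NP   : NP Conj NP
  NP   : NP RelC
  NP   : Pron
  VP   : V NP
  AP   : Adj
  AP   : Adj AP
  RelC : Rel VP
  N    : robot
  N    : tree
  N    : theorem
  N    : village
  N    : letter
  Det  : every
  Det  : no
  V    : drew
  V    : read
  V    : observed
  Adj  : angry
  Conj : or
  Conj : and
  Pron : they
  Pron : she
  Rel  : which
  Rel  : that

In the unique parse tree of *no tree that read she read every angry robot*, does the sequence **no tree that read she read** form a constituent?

[S [NP [NP [Det no] [N tree]] [RelC [Rel that] [VP [V read] [NP [Pron she]]]]] [VP [V read] [NP [Det every] [AP [Adj angry]] [N robot]]]]
The smallest constituent containing 'no tree that read she read' is the S spanning 'no tree that read she read every angry robot'; no single node in the tree dominates exactly the given words.

No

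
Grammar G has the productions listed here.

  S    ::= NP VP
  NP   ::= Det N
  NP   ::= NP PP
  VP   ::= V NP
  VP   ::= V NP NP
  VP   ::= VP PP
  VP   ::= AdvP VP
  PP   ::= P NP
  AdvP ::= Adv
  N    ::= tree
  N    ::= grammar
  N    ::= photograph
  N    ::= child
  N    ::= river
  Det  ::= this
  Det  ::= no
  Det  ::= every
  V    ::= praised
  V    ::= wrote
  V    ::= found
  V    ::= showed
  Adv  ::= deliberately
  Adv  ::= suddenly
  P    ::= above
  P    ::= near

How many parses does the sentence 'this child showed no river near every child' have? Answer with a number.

2

The two bracketings:
[S [NP [Det this] [N child]] [VP [V showed] [NP [NP [Det no] [N river]] [PP [P near] [NP [Det every] [N child]]]]]]
[S [NP [Det this] [N child]] [VP [VP [V showed] [NP [Det no] [N river]]] [PP [P near] [NP [Det every] [N child]]]]]
The difference turns on whether NP → NP PP is used at the relevant span, versus an alternative expansion of NP.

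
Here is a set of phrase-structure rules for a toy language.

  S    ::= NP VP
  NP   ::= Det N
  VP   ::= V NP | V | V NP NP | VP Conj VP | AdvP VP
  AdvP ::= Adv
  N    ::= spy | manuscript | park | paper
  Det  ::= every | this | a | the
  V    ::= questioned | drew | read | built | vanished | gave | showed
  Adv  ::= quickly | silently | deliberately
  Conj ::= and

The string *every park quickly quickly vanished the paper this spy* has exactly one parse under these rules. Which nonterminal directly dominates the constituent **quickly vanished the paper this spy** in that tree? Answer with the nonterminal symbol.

VP

S
  NP
    Det: every
    N: park
  VP
    AdvP
      Adv: quickly
    VP
      AdvP
        Adv: quickly
      VP
        V: vanished
        NP
          Det: the
          N: paper
        NP
          Det: this
          N: spy
The span 'quickly vanished the paper this spy' is the VP node built by VP → AdvP VP.
Its mother is the VP built by VP → AdvP VP.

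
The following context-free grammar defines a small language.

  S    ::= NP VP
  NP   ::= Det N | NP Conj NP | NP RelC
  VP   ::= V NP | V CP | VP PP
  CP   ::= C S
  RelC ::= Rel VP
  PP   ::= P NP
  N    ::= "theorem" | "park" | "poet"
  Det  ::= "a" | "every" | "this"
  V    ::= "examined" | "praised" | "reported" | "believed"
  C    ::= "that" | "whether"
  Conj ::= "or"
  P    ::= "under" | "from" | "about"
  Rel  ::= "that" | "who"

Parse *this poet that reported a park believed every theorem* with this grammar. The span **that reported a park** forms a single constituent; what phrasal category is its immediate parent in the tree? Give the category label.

NP

S
  NP
    NP
      Det: this
      N: poet
    RelC
      Rel: that
      VP
        V: reported
        NP
          Det: a
          N: park
  VP
    V: believed
    NP
      Det: every
      N: theorem
The span 'that reported a park' is the RelC node built by RelC → Rel VP.
Its mother is the NP built by NP → NP RelC.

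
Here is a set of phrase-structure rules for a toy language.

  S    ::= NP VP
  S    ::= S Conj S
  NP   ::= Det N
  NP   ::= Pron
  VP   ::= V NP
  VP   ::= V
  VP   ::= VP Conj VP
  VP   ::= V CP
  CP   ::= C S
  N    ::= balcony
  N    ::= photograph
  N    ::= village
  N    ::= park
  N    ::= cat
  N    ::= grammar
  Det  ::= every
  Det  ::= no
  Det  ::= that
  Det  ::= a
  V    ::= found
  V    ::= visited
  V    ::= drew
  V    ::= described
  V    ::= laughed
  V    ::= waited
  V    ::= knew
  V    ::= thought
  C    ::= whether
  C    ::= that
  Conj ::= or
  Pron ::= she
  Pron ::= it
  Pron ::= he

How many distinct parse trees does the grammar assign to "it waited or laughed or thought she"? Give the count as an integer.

The two bracketings:
[S [NP [Pron it]] [VP [VP [V waited]] [Conj or] [VP [VP [V laughed]] [Conj or] [VP [V thought] [NP [Pron she]]]]]]
[S [NP [Pron it]] [VP [VP [VP [V waited]] [Conj or] [VP [V laughed]]] [Conj or] [VP [V thought] [NP [Pron she]]]]]
The trees differ in how a recursive rule is bracketed over the same span.

2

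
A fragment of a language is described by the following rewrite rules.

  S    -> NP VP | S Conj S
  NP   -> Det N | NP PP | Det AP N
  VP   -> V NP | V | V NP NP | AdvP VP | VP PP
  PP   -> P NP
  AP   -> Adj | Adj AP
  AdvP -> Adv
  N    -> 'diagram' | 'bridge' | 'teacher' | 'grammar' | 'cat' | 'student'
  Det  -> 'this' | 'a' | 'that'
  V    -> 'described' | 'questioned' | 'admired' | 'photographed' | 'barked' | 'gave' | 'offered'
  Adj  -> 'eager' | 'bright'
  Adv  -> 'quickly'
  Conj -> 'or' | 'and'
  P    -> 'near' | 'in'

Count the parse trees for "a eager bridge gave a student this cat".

[S [NP [Det a] [AP [Adj eager]] [N bridge]] [VP [V gave] [NP [Det a] [N student]] [NP [Det this] [N cat]]]]
No rule offers an alternative attachment or grouping for any span, so this is the only derivation.

1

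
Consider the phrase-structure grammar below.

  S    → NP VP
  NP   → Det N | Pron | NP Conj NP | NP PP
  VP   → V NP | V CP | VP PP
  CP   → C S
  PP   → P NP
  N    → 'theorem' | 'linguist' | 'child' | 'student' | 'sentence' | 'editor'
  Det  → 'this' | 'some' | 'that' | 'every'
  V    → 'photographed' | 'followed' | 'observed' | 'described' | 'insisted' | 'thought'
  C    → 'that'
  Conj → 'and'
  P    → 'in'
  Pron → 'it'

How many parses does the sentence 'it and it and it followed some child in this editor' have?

Two of the 4 distinct bracketings:
[S [NP [NP [Pron it]] [Conj and] [NP [NP [Pron it]] [Conj and] [NP [Pron it]]]] [VP [V followed] [NP [NP [Det some] [N child]] [PP [P in] [NP [Det this] [N editor]]]]]]
[S [NP [NP [Pron it]] [Conj and] [NP [NP [Pron it]] [Conj and] [NP [Pron it]]]] [VP [VP [V followed] [NP [Det some] [N child]]] [PP [P in] [NP [Det this] [N editor]]]]]
The difference turns on whether NP → NP PP is used at the relevant span, versus an alternative expansion of NP.

4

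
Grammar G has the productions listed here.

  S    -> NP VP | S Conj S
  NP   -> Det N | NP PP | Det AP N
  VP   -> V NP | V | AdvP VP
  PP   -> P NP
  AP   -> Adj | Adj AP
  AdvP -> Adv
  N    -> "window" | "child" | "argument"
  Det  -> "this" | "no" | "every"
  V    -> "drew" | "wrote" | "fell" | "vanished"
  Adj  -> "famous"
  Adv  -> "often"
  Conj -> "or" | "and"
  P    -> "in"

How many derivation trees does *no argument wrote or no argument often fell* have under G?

[S [S [NP [Det no] [N argument]] [VP [V wrote]]] [Conj or] [S [NP [Det no] [N argument]] [VP [AdvP [Adv often]] [VP [V fell]]]]]
No rule offers an alternative attachment or grouping for any span, so this is the only derivation.

1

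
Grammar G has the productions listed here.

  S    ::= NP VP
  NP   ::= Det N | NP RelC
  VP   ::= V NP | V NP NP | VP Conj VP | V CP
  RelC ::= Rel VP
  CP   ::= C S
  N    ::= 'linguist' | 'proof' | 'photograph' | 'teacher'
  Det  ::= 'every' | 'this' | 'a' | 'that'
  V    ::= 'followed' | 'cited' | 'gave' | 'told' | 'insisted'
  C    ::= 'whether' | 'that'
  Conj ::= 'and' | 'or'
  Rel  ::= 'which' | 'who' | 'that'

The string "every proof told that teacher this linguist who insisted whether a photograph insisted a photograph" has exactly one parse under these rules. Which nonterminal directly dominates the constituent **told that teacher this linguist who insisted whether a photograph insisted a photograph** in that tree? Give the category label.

S

S
  NP
    Det: every
    N: proof
  VP
    V: told
    NP
      Det: that
      N: teacher
    NP
      NP
        Det: this
        N: linguist
      RelC
        Rel: who
        VP
          V: insisted
          CP
            C: whether
            S
              NP
                Det: a
                N: photograph
              VP
                V: insisted
                NP
                  Det: a
                  N: photograph
The span 'told that teacher this linguist who insisted whether a photograph insisted a photograph' is the VP node built by VP → V NP NP.
Its mother is the S built by S → NP VP.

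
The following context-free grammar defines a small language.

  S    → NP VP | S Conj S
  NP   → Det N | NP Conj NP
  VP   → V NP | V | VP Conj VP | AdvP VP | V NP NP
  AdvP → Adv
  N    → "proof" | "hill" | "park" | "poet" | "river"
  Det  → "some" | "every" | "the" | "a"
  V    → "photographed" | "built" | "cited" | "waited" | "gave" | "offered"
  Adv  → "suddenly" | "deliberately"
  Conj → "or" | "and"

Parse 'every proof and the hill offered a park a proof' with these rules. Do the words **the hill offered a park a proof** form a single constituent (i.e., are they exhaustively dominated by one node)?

[S [NP [NP [Det every] [N proof]] [Conj and] [NP [Det the] [N hill]]] [VP [V offered] [NP [Det a] [N park]] [NP [Det a] [N proof]]]]
The smallest constituent containing 'the hill offered a park a proof' is the S spanning 'every proof and the hill offered a park a proof'; no single node in the tree dominates exactly the given words.

No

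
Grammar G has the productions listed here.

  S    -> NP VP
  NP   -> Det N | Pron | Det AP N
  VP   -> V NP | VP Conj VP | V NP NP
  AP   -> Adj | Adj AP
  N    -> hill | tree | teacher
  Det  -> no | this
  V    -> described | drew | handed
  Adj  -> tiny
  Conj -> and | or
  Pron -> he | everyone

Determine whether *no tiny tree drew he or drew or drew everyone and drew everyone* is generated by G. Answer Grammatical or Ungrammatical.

A V word can never sit immediately before a Conj word in any string this grammar generates, so the substring 'drew or' rules out a derivation.

Ungrammatical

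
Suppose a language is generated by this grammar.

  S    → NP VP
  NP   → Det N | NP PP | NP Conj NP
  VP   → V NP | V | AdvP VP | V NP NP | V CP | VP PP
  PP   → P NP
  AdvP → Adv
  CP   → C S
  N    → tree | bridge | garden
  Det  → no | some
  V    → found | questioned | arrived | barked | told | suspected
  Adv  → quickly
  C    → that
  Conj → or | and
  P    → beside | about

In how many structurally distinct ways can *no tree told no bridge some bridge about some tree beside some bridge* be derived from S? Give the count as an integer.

5

Two of the 5 distinct bracketings:
[S [NP [Det no] [N tree]] [VP [V told] [NP [Det no] [N bridge]] [NP [NP [Det some] [N bridge]] [PP [P about] [NP [NP [Det some] [N tree]] [PP [P beside] [NP [Det some] [N bridge]]]]]]]]
[S [NP [Det no] [N tree]] [VP [V told] [NP [Det no] [N bridge]] [NP [NP [NP [Det some] [N bridge]] [PP [P about] [NP [Det some] [N tree]]]] [PP [P beside] [NP [Det some] [N bridge]]]]]]
The trees differ in how a recursive rule is bracketed over the same span.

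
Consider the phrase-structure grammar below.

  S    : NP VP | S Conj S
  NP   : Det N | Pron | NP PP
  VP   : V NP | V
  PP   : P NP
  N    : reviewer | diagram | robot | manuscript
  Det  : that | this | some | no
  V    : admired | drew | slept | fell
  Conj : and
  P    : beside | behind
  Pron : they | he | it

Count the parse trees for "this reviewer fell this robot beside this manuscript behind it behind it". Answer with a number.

Two of the 5 distinct bracketings:
[S [NP [Det this] [N reviewer]] [VP [V fell] [NP [NP [Det this] [N robot]] [PP [P beside] [NP [NP [Det this] [N manuscript]] [PP [P behind] [NP [NP [Pron it]] [PP [P behind] [NP [Pron it]]]]]]]]]]
[S [NP [Det this] [N reviewer]] [VP [V fell] [NP [NP [Det this] [N robot]] [PP [P beside] [NP [NP [NP [Det this] [N manuscript]] [PP [P behind] [NP [Pron it]]]] [PP [P behind] [NP [Pron it]]]]]]]]
The trees differ in how a recursive rule is bracketed over the same span.

5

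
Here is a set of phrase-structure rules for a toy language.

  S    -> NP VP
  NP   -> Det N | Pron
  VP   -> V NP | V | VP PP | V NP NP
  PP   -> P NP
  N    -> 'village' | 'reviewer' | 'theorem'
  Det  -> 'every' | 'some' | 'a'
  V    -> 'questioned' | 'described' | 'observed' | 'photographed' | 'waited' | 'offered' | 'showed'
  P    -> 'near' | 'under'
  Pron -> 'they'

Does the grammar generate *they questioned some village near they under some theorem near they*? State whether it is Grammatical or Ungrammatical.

[S [NP [Pron they]] [VP [VP [VP [VP [V questioned] [NP [Det some] [N village]]] [PP [P near] [NP [Pron they]]]] [PP [P under] [NP [Det some] [N theorem]]]] [PP [P near] [NP [Pron they]]]]]
Each bracket corresponds to one application of a listed rule, so the string is derivable from S.

Grammatical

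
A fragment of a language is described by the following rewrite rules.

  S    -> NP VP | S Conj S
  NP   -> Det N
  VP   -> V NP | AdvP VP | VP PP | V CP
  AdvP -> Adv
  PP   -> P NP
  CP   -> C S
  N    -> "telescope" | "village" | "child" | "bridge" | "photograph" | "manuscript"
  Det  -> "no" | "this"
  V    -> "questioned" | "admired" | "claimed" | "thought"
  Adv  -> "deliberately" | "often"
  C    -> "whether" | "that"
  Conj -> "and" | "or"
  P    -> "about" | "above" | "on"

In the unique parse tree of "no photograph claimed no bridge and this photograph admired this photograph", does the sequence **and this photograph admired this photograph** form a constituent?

No

[S [S [NP [Det no] [N photograph]] [VP [V claimed] [NP [Det no] [N bridge]]]] [Conj and] [S [NP [Det this] [N photograph]] [VP [V admired] [NP [Det this] [N photograph]]]]]
The smallest constituent containing 'and this photograph admired this photograph' is the S spanning 'no photograph claimed no bridge and this photograph admired this photograph'; no single node in the tree dominates exactly the given words.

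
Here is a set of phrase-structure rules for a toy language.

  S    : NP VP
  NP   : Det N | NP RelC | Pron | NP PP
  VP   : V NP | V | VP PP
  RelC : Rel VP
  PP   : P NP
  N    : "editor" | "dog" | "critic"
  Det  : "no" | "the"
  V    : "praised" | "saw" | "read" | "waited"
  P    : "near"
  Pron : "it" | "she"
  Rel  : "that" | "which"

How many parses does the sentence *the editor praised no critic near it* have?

2

The two bracketings:
[S [NP [Det the] [N editor]] [VP [V praised] [NP [NP [Det no] [N critic]] [PP [P near] [NP [Pron it]]]]]]
[S [NP [Det the] [N editor]] [VP [VP [V praised] [NP [Det no] [N critic]]] [PP [P near] [NP [Pron it]]]]]
The difference turns on whether NP → NP PP is used at the relevant span, versus an alternative expansion of NP.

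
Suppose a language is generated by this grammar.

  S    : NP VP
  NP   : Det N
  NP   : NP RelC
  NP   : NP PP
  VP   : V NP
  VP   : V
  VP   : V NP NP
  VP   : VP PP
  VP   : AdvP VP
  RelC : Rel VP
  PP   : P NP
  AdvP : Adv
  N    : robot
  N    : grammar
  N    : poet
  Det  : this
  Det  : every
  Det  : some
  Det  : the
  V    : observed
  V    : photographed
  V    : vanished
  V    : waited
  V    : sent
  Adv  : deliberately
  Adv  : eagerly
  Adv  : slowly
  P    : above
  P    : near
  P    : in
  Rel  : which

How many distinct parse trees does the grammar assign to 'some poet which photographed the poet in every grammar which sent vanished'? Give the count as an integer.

7

Two of the 7 distinct bracketings:
[S [NP [NP [Det some] [N poet]] [RelC [Rel which] [VP [V photographed] [NP [NP [NP [Det the] [N poet]] [PP [P in] [NP [Det every] [N grammar]]]] [RelC [Rel which] [VP [V sent]]]]]]] [VP [V vanished]]]
[S [NP [NP [Det some] [N poet]] [RelC [Rel which] [VP [V photographed] [NP [NP [Det the] [N poet]] [PP [P in] [NP [NP [Det every] [N grammar]] [RelC [Rel which] [VP [V sent]]]]]]]]] [VP [V vanished]]]
The trees differ in how a recursive rule is bracketed over the same span.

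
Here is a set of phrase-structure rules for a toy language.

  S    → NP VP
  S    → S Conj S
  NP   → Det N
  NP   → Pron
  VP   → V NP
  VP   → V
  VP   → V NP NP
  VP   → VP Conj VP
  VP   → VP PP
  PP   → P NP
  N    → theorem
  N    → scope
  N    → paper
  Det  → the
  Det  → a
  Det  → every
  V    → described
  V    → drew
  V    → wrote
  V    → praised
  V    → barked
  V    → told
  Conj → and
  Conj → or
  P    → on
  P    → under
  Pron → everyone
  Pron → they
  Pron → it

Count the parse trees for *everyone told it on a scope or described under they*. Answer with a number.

2

The two bracketings:
[S [NP [Pron everyone]] [VP [VP [VP [V told] [NP [Pron it]]] [PP [P on] [NP [Det a] [N scope]]]] [Conj or] [VP [VP [V described]] [PP [P under] [NP [Pron they]]]]]]
[S [NP [Pron everyone]] [VP [VP [VP [VP [V told] [NP [Pron it]]] [PP [P on] [NP [Det a] [N scope]]]] [Conj or] [VP [V described]]] [PP [P under] [NP [Pron they]]]]]
The trees differ in how a recursive rule is bracketed over the same span.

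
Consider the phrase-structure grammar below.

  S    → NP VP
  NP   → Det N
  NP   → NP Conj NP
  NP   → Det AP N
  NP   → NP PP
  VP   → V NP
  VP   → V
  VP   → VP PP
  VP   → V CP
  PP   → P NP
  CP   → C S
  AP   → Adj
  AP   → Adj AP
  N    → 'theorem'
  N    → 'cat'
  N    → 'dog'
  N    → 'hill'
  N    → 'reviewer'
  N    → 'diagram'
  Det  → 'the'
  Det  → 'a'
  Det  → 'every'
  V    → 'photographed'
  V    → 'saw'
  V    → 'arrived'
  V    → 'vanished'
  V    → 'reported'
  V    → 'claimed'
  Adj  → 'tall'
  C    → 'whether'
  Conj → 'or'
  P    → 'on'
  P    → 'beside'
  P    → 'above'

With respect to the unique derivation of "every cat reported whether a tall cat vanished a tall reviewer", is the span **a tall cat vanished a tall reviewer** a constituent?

[S [NP [Det every] [N cat]] [VP [V reported] [CP [C whether] [S [NP [Det a] [AP [Adj tall]] [N cat]] [VP [V vanished] [NP [Det a] [AP [Adj tall]] [N reviewer]]]]]]]
The words 'a tall cat vanished a tall reviewer' are exhaustively dominated by a single S node (built by S → NP VP), so they form a constituent.

Yes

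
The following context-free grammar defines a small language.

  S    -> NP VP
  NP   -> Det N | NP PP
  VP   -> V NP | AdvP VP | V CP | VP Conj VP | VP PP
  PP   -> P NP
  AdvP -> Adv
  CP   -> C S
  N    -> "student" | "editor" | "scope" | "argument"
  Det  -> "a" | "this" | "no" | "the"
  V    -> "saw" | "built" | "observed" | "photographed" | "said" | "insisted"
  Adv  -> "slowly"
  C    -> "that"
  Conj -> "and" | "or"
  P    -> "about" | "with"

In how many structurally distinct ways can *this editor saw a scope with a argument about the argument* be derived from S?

Two of the 5 distinct bracketings:
[S [NP [Det this] [N editor]] [VP [V saw] [NP [NP [Det a] [N scope]] [PP [P with] [NP [NP [Det a] [N argument]] [PP [P about] [NP [Det the] [N argument]]]]]]]]
[S [NP [Det this] [N editor]] [VP [V saw] [NP [NP [NP [Det a] [N scope]] [PP [P with] [NP [Det a] [N argument]]]] [PP [P about] [NP [Det the] [N argument]]]]]]
The trees differ in how a recursive rule is bracketed over the same span.

5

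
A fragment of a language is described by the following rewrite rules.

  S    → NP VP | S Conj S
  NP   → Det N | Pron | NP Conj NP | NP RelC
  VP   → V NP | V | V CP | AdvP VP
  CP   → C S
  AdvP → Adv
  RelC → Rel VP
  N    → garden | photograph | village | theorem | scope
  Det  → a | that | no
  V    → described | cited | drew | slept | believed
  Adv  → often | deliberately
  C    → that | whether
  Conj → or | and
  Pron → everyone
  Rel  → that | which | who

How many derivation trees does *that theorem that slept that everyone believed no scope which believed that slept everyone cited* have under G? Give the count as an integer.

3

Two of the 3 distinct bracketings:
[S [NP [NP [Det that] [N theorem]] [RelC [Rel that] [VP [V slept] [CP [C that] [S [NP [Pron everyone]] [VP [V believed] [NP [NP [NP [Det no] [N scope]] [RelC [Rel which] [VP [V believed]]]] [RelC [Rel that] [VP [V slept] [NP [Pron everyone]]]]]]]]]]] [VP [V cited]]]
[S [NP [NP [NP [Det that] [N theorem]] [RelC [Rel that] [VP [V slept] [CP [C that] [S [NP [Pron everyone]] [VP [V believed] [NP [NP [Det no] [N scope]] [RelC [Rel which] [VP [V believed]]]]]]]]]] [RelC [Rel that] [VP [V slept] [NP [Pron everyone]]]]] [VP [V cited]]]
The trees differ in how a recursive rule is bracketed over the same span.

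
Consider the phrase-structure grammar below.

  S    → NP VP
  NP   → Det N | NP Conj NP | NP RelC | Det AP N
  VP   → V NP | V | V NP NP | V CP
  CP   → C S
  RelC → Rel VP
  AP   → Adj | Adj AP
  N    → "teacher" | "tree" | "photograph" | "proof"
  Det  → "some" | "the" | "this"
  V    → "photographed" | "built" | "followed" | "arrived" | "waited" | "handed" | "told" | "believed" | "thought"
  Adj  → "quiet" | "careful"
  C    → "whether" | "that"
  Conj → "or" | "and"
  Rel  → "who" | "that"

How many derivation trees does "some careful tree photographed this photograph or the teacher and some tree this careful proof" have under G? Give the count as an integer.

2

The two bracketings:
[S [NP [Det some] [AP [Adj careful]] [N tree]] [VP [V photographed] [NP [NP [Det this] [N photograph]] [Conj or] [NP [NP [Det the] [N teacher]] [Conj and] [NP [Det some] [N tree]]]] [NP [Det this] [AP [Adj careful]] [N proof]]]]
[S [NP [Det some] [AP [Adj careful]] [N tree]] [VP [V photographed] [NP [NP [NP [Det this] [N photograph]] [Conj or] [NP [Det the] [N teacher]]] [Conj and] [NP [Det some] [N tree]]] [NP [Det this] [AP [Adj careful]] [N proof]]]]
The trees differ in how a recursive rule is bracketed over the same span.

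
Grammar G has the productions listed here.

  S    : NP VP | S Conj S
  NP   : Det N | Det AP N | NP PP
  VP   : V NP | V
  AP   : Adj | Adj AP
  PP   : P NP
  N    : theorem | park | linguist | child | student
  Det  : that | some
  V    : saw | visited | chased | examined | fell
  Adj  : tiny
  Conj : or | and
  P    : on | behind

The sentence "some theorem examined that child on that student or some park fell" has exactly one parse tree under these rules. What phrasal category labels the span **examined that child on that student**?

VP

[S [S [NP [Det some] [N theorem]] [VP [V examined] [NP [NP [Det that] [N child]] [PP [P on] [NP [Det that] [N student]]]]]] [Conj or] [S [NP [Det some] [N park]] [VP [V fell]]]]
The span 'examined that child on that student' is the VP node built by VP → V NP.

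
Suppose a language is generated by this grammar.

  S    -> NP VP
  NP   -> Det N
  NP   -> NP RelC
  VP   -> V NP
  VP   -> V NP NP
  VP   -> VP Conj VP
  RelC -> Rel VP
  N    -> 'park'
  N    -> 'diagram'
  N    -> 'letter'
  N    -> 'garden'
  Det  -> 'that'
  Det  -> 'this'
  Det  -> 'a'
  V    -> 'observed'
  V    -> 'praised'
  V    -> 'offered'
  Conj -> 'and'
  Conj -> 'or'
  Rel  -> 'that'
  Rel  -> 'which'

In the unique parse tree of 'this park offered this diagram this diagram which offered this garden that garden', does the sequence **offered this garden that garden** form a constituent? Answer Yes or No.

[S [NP [Det this] [N park]] [VP [V offered] [NP [Det this] [N diagram]] [NP [NP [Det this] [N diagram]] [RelC [Rel which] [VP [V offered] [NP [Det this] [N garden]] [NP [Det that] [N garden]]]]]]]
The words 'offered this garden that garden' are exhaustively dominated by a single VP node (built by VP → V NP NP), so they form a constituent.

Yes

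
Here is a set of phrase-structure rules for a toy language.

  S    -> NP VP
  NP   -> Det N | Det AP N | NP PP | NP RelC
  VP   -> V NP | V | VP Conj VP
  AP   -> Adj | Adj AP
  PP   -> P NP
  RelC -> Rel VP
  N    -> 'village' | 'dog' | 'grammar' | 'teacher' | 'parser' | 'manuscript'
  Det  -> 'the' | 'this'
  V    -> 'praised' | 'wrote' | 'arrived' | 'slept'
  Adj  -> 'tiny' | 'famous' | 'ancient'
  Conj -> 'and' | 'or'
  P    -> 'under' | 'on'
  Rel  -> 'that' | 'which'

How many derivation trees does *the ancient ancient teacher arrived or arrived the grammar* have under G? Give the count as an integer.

[S [NP [Det the] [AP [Adj ancient] [AP [Adj ancient]]] [N teacher]] [VP [VP [V arrived]] [Conj or] [VP [V arrived] [NP [Det the] [N grammar]]]]]
No rule offers an alternative attachment or grouping for any span, so this is the only derivation.

1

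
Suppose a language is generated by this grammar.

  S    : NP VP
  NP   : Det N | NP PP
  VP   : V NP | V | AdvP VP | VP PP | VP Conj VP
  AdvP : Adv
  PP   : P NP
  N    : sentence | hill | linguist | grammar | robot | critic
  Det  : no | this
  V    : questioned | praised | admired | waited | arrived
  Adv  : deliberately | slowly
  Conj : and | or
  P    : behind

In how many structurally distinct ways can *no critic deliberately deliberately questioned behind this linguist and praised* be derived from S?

6

Two of the 6 distinct bracketings:
[S [NP [Det no] [N critic]] [VP [AdvP [Adv deliberately]] [VP [AdvP [Adv deliberately]] [VP [VP [VP [V questioned]] [PP [P behind] [NP [Det this] [N linguist]]]] [Conj and] [VP [V praised]]]]]]
[S [NP [Det no] [N critic]] [VP [AdvP [Adv deliberately]] [VP [VP [AdvP [Adv deliberately]] [VP [VP [V questioned]] [PP [P behind] [NP [Det this] [N linguist]]]]] [Conj and] [VP [V praised]]]]]
The trees differ in how a recursive rule is bracketed over the same span.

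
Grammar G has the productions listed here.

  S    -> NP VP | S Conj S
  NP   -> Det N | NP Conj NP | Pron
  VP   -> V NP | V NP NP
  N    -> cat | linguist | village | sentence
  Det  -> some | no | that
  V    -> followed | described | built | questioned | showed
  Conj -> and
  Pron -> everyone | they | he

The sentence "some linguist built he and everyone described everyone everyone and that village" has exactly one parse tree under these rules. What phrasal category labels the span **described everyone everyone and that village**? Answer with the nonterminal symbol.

VP

S
  S
    NP
      Det: some
      N: linguist
    VP
      V: built
      NP
        Pron: he
  Conj: and
  S
    NP
      Pron: everyone
    VP
      V: described
      NP
        Pron: everyone
      NP
        NP
          Pron: everyone
        Conj: and
        NP
          Det: that
          N: village
The span 'described everyone everyone and that village' is the VP node built by VP → V NP NP.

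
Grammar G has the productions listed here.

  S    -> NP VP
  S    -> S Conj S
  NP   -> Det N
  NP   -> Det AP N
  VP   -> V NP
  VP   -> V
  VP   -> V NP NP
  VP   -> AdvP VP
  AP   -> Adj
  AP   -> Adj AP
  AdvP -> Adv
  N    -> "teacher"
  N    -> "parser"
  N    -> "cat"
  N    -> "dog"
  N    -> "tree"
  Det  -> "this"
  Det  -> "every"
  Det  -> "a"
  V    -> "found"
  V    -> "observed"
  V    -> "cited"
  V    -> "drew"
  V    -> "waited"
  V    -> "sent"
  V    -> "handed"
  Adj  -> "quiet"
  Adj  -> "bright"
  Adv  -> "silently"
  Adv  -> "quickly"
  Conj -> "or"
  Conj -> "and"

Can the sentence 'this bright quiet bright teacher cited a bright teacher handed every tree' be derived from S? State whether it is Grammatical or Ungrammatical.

Ungrammatical

For S → NP VP, the only prefix that parses as NP is 'this bright quiet bright teacher', but the remainder 'cited a bright teacher handed every tree' is not a VP under these rules. The alternative S rule S → S Conj S likewise has no satisfying split.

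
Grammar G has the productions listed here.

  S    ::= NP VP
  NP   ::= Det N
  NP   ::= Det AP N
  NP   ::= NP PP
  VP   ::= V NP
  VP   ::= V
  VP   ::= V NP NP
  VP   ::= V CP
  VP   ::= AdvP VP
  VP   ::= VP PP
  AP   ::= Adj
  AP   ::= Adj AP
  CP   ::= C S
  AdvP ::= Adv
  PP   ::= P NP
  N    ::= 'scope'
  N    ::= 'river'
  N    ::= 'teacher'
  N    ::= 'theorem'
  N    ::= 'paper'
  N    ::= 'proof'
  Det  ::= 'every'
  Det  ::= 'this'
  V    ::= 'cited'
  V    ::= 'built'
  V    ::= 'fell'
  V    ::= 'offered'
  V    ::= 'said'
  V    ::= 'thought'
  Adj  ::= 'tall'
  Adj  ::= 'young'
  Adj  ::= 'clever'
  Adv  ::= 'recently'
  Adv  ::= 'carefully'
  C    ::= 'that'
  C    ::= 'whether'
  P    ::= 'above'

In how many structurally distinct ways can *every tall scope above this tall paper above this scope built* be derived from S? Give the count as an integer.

The two bracketings:
[S [NP [NP [Det every] [AP [Adj tall]] [N scope]] [PP [P above] [NP [NP [Det this] [AP [Adj tall]] [N paper]] [PP [P above] [NP [Det this] [N scope]]]]]] [VP [V built]]]
[S [NP [NP [NP [Det every] [AP [Adj tall]] [N scope]] [PP [P above] [NP [Det this] [AP [Adj tall]] [N paper]]]] [PP [P above] [NP [Det this] [N scope]]]] [VP [V built]]]
The trees differ in how a recursive rule is bracketed over the same span.

2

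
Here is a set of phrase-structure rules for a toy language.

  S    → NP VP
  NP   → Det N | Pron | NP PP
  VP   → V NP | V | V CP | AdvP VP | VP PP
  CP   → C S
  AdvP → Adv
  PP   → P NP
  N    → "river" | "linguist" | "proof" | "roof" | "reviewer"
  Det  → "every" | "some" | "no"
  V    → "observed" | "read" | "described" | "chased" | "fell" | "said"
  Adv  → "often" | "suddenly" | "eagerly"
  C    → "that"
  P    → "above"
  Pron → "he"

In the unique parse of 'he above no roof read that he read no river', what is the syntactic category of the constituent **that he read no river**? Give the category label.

CP

S
  NP
    NP
      Pron: he
    PP
      P: above
      NP
        Det: no
        N: roof
  VP
    V: read
    CP
      C: that
      S
        NP
          Pron: he
        VP
          V: read
          NP
            Det: no
            N: river
The span 'that he read no river' is the CP node built by CP → C S.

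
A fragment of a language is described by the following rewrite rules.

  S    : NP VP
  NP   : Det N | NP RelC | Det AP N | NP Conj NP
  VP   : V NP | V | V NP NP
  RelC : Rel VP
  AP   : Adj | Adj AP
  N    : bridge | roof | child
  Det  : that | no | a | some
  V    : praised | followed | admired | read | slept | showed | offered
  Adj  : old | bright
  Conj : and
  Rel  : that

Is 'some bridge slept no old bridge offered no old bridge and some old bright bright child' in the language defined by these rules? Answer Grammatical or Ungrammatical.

For S → NP VP, the only prefix that parses as NP is 'some bridge', but the remainder 'slept no old bridge offered no old bridge and some old bright bright child' is not a VP under these rules.

Ungrammatical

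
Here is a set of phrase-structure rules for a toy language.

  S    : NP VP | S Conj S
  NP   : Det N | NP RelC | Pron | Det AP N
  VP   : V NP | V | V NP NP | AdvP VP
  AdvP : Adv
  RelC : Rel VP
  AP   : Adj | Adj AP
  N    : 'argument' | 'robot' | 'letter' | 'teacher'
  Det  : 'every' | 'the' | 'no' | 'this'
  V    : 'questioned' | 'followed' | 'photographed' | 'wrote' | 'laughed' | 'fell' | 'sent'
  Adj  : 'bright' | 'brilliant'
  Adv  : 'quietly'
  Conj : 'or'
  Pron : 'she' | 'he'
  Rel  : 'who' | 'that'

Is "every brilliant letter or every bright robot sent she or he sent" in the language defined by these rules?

For S → NP VP, the only prefix that parses as NP is 'every brilliant letter', but the remainder 'or every bright robot sent she or he sent' is not a VP under these rules. The alternative S rule S → S Conj S likewise has no satisfying split.

Ungrammatical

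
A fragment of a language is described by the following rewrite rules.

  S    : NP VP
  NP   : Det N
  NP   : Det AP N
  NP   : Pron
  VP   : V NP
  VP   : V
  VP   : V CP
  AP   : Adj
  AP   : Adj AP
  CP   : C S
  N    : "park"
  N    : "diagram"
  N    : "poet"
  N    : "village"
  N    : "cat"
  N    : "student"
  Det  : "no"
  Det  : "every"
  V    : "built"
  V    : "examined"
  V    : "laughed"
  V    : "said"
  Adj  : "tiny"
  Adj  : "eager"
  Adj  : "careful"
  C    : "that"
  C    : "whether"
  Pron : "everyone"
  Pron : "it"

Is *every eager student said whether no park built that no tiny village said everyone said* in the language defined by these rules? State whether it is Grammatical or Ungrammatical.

Ungrammatical

For S → NP VP, the only prefix that parses as NP is 'every eager student', but the remainder 'said whether no park built that no tiny village said everyone said' is not a VP under these rules.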